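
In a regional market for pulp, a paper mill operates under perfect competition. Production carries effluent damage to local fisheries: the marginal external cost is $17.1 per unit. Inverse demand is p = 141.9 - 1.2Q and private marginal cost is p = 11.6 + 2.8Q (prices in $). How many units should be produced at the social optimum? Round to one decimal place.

Social marginal cost = private MC + MEC = 28.7 + 2.8Q.
Set SMC = demand: 28.7 + 2.8Q = 141.9 - 1.2Q → Q* = 28.3000.

Q* = 28.3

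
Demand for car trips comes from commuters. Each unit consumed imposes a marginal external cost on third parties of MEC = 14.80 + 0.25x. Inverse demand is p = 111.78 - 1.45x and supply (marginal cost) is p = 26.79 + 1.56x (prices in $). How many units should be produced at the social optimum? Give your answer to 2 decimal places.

x* = 21.53

Social marginal benefit = demand − MEC = 96.98 - 1.70x.
Set SMB = MC: 96.98 - 1.70x = 26.79 + 1.56x → x* = 21.5307.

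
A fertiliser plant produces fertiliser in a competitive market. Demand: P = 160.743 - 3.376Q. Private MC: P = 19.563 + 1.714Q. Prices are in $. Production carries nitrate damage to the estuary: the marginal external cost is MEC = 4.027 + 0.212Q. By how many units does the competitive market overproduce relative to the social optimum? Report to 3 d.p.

Market equilibrium (private): 19.563 + 1.714Q = 160.743 - 3.376Q → Q_m = 27.7367.
Social marginal cost = private MC + MEC = 23.590 + 1.926Q.
Set SMC = demand: 23.590 + 1.926Q = 160.743 - 3.376Q → Q* = 25.8682.
Gap = |27.7367 − 25.8682| = 1.8685.

1.869 units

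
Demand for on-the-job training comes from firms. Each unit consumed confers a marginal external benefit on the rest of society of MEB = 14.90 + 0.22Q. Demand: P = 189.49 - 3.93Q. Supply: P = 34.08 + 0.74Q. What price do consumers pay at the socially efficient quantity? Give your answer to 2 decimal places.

Social marginal benefit = demand + MEB = 204.39 - 3.71Q.
Set SMB = MC: 204.39 - 3.71Q = 34.08 + 0.74Q → Q* = 38.2719.
Consumer price on the demand curve at Q*: 189.49 − 3.93×38.2719 = 39.0814.

P = 39.08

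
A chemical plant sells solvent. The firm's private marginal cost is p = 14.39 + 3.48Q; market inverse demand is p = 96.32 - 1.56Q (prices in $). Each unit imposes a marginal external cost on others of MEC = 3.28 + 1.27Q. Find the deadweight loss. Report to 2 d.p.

DWL = $45.36

Market equilibrium (private): 14.39 + 3.48Q = 96.32 - 1.56Q → Q_m = 16.2560.
Social marginal cost = private MC + MEC = 17.67 + 4.75Q.
Set SMC = demand: 17.67 + 4.75Q = 96.32 - 1.56Q → Q* = 12.4643.
The loss is the area between SMC and demand from Q* to Q_m; with linear curves that's a triangle of height MEC(Q_m).
DWL = ½ × 3.7917 × 23.9251 = 45.3584.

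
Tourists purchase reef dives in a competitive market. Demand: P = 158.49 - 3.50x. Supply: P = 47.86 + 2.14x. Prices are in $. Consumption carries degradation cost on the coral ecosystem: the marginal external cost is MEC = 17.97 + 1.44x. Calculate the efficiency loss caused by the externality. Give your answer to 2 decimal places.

DWL = $150.84

Market equilibrium (private): 47.86 + 2.14x = 158.49 - 3.50x → x_m = 19.6152.
Social marginal benefit = demand − MEC = 140.52 - 4.94x.
Set SMB = MC: 140.52 - 4.94x = 47.86 + 2.14x → x* = 13.0876.
Between x* and x_m the wedge MC − SMB runs linearly from 0 to MEC(x_m), so the loss is a triangle.
DWL = ½ × 6.5276 × 46.2160 = 150.8398.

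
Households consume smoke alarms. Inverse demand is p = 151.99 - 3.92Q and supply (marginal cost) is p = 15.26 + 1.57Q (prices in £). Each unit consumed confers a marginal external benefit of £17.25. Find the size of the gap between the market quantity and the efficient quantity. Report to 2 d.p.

3.14 units

Market equilibrium (private): 15.26 + 1.57Q = 151.99 - 3.92Q → Q_m = 24.9053.
Social marginal benefit = demand + MEB = 169.24 - 3.92Q.
Set SMB = MC: 169.24 - 3.92Q = 15.26 + 1.57Q → Q* = 28.0474.
Gap = |24.9053 − 28.0474| = 3.1421.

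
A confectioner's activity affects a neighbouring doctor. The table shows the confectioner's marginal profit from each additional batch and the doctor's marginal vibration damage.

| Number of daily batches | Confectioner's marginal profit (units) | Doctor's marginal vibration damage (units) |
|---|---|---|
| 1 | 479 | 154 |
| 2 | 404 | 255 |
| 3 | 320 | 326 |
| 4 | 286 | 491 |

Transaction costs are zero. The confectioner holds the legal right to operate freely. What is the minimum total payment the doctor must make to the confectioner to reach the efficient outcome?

Left alone the confectioner would choose level 4 (marginal profit stays positive).
Efficient level: k* = 2 (marginal profit ≥ marginal vibration damage through 2).
The doctor must at least cover the confectioner's forgone profit from cutting 4→2: 320 + 286 = 606.

606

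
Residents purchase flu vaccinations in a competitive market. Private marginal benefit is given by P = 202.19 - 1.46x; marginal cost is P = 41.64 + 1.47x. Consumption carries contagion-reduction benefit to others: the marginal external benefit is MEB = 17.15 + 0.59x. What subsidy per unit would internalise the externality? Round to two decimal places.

Social marginal benefit = demand + MEB = 219.34 - 0.87x.
Set SMB = MC: 219.34 - 0.87x = 41.64 + 1.47x → x* = 75.9402.
The Pigouvian subsidy equals MEB at x*: 17.15 + 0.59×75.9402 = 61.9547.

subsidy = 61.95 per unit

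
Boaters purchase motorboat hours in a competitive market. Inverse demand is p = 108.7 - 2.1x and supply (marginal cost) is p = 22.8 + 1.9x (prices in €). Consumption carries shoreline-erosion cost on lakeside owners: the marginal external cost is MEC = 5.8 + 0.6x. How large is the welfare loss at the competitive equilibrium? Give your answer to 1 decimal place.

DWL = €37.9

Market equilibrium (private): 22.8 + 1.9x = 108.7 - 2.1x → x_m = 21.4750.
Social marginal benefit = demand − MEC = 102.9 - 2.7x.
Set SMB = MC: 102.9 - 2.7x = 22.8 + 1.9x → x* = 17.4130.
The loss is the area between SMB and MC from x* to x_m; with linear curves that's a triangle of height MEC(x_m).
DWL = ½ × 4.0620 × 18.6850 = 37.9492.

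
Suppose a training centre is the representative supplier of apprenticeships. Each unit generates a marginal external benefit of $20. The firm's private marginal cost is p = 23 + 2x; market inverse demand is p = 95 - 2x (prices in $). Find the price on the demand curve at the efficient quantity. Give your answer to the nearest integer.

P = $49

Social marginal cost = private MC − MEB = 3 + 2x.
Set SMC = demand: 3 + 2x = 95 - 2x → x* = 23.0000.
Consumer price on the demand curve at x*: 95 − 2×23.0000 = 49.0000.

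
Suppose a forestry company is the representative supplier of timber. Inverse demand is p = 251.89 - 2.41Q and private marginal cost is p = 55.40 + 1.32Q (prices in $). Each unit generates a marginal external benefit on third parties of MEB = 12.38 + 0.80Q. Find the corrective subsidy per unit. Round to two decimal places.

Social marginal cost = private MC − MEB = 43.02 + 0.52Q.
Set SMC = demand: 43.02 + 0.52Q = 251.89 - 2.41Q → Q* = 71.2867.
The Pigouvian subsidy equals MEB at Q*: 12.38 + 0.80×71.2867 = 69.4094.

subsidy = $69.41 per unit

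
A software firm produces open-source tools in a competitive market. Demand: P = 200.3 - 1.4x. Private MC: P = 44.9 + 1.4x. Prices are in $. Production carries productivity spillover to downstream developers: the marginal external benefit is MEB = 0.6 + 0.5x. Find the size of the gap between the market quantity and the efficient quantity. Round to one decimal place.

Market equilibrium (private): 44.9 + 1.4x = 200.3 - 1.4x → x_m = 55.5000.
Social marginal cost = private MC − MEB = 44.3 + 0.9x.
Set SMC = demand: 44.3 + 0.9x = 200.3 - 1.4x → x* = 67.8261.
Gap = |55.5000 − 67.8261| = 12.3261.

12.3 units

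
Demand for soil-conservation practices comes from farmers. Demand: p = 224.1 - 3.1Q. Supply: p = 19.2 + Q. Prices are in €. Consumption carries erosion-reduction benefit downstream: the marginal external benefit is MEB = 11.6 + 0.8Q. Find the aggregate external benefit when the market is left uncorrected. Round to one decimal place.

Market equilibrium (private): 19.2 + Q = 224.1 - 3.1Q → Q_m = 49.9756.
Total external benefit = ∫₀^{Q_m} (11.6 + 0.8Q) dQ = 11.6×49.9756 + ½×0.8×49.9756² = 1578.7412.

€1578.7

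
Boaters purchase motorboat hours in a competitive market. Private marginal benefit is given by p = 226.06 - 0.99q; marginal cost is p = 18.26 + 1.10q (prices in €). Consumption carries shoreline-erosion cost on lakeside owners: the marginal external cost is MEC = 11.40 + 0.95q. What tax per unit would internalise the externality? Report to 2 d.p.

tax = €72.78 per unit

Social marginal benefit = demand − MEC = 214.66 - 1.94q.
Set SMB = MC: 214.66 - 1.94q = 18.26 + 1.10q → q* = 64.6053.
The Pigouvian tax equals MEC at q*: 11.40 + 0.95×64.6053 = 72.7750.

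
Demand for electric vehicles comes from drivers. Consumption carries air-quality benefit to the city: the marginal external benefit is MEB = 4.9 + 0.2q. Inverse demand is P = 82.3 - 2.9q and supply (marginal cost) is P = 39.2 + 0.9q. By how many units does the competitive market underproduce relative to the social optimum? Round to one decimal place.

Market equilibrium (private): 39.2 + 0.9q = 82.3 - 2.9q → q_m = 11.3421.
Social marginal benefit = demand + MEB = 87.2 - 2.7q.
Set SMB = MC: 87.2 - 2.7q = 39.2 + 0.9q → q* = 13.3333.
Gap = |11.3421 − 13.3333| = 1.9912.

2.0 units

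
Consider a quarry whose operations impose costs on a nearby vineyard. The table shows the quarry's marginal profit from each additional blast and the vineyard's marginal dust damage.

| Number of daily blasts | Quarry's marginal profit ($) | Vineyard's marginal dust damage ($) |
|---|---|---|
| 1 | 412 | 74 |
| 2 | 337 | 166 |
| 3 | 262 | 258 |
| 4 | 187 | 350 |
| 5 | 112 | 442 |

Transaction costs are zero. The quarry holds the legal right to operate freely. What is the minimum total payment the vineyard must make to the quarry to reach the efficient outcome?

Left alone the quarry would choose level 5 (marginal profit stays positive).
Efficient level: k* = 3 (marginal profit ≥ marginal dust damage through 3).
The vineyard must at least cover the quarry's forgone profit from cutting 5→3: 187 + 112 = 299.

$299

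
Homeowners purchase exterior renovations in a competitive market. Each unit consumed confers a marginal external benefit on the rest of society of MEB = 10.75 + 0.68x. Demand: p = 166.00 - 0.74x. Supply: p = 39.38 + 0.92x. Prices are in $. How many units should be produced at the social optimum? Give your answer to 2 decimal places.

x* = 140.17

Social marginal benefit = demand + MEB = 176.75 - 0.06x.
Set SMB = MC: 176.75 - 0.06x = 39.38 + 0.92x → x* = 140.1735.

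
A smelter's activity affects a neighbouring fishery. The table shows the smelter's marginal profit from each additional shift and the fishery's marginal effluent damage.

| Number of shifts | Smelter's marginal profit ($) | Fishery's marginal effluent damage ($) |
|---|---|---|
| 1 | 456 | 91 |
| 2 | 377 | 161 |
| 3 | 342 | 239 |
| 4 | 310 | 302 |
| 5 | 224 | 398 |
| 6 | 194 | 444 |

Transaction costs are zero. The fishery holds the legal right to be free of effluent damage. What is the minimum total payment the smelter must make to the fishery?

$793

Efficient level: marginal profit ≥ marginal effluent damage through level 4, so k* = 4.
With the fishery holding the right, the smelter must at least compensate total damage at k*: 91 + 161 + 239 + 302 = 793.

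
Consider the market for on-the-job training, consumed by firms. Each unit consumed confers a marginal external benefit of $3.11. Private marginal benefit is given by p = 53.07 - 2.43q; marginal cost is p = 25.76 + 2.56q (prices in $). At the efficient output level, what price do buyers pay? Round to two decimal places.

P = $38.26

Social marginal benefit = demand + MEB = 56.18 - 2.43q.
Set SMB = MC: 56.18 - 2.43q = 25.76 + 2.56q → q* = 6.0962.
Consumer price on the demand curve at q*: 53.07 − 2.43×6.0962 = 38.2562.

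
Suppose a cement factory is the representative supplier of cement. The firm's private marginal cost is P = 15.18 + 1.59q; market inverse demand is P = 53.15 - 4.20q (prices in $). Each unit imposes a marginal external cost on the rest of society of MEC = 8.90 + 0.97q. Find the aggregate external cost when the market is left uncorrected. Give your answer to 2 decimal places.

Market equilibrium (private): 15.18 + 1.59q = 53.15 - 4.20q → q_m = 6.5579.
Total external cost = ∫₀^{q_m} (8.90 + 0.97q) dq = 8.90×6.5579 + ½×0.97×6.5579² = 79.2232.

$79.22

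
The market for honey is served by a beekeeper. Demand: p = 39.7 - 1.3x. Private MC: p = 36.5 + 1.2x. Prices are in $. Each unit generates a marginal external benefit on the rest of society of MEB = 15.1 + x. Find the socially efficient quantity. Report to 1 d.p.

x* = 12.2

Social marginal cost = private MC − MEB = 21.4 + 0.2x.
Set SMC = demand: 21.4 + 0.2x = 39.7 - 1.3x → x* = 12.2000.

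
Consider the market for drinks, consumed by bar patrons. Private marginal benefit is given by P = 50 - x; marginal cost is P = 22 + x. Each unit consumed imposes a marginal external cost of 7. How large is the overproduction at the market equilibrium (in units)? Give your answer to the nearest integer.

4 units

Market equilibrium (private): 22 + x = 50 - x → x_m = 14.0000.
Social marginal benefit = demand − MEC = 43 - x.
Set SMB = MC: 43 - x = 22 + x → x* = 10.5000.
Gap = |14.0000 − 10.5000| = 3.5000.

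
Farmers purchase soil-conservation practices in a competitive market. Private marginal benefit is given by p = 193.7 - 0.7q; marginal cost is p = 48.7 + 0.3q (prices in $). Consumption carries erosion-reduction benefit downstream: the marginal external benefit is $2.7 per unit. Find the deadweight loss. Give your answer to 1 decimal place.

DWL = $3.6

Market equilibrium (private): 48.7 + 0.3q = 193.7 - 0.7q → q_m = 145.0000.
Social marginal benefit = demand + MEB = 196.4 - 0.7q.
Set SMB = MC: 196.4 - 0.7q = 48.7 + 0.3q → q* = 147.7000.
Height of the DWL triangle at q_m is SMB(q_m) − MC(q_m) = MEB(q_m) = 2.7000.
DWL = ½ × 2.7000 × 2.7000 = 3.6450.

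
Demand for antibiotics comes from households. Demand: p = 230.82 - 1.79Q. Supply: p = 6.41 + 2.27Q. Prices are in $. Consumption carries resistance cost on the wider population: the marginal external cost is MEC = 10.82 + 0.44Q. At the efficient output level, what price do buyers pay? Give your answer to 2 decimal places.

Social marginal benefit = demand − MEC = 220.00 - 2.23Q.
Set SMB = MC: 220.00 - 2.23Q = 6.41 + 2.27Q → Q* = 47.4644.
Consumer price on the demand curve at Q*: 230.82 − 1.79×47.4644 = 145.8587.

P = $145.86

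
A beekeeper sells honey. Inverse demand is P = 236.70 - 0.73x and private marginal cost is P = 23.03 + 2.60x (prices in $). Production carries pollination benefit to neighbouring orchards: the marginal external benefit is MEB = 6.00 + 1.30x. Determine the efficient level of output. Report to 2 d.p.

x* = 108.21

Social marginal cost = private MC − MEB = 17.03 + 1.30x.
Set SMC = demand: 17.03 + 1.30x = 236.70 - 0.73x → x* = 108.2118.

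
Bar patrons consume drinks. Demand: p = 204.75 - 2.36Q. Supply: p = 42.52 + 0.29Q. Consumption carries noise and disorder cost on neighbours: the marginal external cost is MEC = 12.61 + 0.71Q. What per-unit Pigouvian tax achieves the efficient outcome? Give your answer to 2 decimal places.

Social marginal benefit = demand − MEC = 192.14 - 3.07Q.
Set SMB = MC: 192.14 - 3.07Q = 42.52 + 0.29Q → Q* = 44.5298.
The Pigouvian tax equals MEC at Q*: 12.61 + 0.71×44.5298 = 44.2262.

tax = 44.23 per unit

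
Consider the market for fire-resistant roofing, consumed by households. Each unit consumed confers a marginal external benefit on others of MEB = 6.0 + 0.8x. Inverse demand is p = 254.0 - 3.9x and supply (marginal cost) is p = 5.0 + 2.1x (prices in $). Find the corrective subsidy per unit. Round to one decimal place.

Social marginal benefit = demand + MEB = 260.0 - 3.1x.
Set SMB = MC: 260.0 - 3.1x = 5.0 + 2.1x → x* = 49.0385.
The Pigouvian subsidy equals MEB at x*: 6.0 + 0.8×49.0385 = 45.2308.

subsidy = $45.2 per unit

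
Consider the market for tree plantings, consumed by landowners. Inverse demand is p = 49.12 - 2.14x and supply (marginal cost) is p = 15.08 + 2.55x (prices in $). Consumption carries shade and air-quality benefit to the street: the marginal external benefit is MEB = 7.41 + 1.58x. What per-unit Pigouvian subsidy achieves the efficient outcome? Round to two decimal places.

Social marginal benefit = demand + MEB = 56.53 - 0.56x.
Set SMB = MC: 56.53 - 0.56x = 15.08 + 2.55x → x* = 13.3280.
The Pigouvian subsidy equals MEB at x*: 7.41 + 1.58×13.3280 = 28.4682.

subsidy = $28.47 per unit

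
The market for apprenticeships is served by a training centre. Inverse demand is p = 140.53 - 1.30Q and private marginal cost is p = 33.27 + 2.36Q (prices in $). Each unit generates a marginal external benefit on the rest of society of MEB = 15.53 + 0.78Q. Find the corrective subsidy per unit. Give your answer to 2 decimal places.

subsidy = $48.79 per unit

Social marginal cost = private MC − MEB = 17.74 + 1.58Q.
Set SMC = demand: 17.74 + 1.58Q = 140.53 - 1.30Q → Q* = 42.6354.
The Pigouvian subsidy equals MEB at Q*: 15.53 + 0.78×42.6354 = 48.7856.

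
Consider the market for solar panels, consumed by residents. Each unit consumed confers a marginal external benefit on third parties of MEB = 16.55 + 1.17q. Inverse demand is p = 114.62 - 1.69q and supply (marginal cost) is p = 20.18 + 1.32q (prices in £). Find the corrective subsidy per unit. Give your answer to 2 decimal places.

Social marginal benefit = demand + MEB = 131.17 - 0.52q.
Set SMB = MC: 131.17 - 0.52q = 20.18 + 1.32q → q* = 60.3207.
The Pigouvian subsidy equals MEB at q*: 16.55 + 1.17×60.3207 = 87.1252.

subsidy = £87.13 per unit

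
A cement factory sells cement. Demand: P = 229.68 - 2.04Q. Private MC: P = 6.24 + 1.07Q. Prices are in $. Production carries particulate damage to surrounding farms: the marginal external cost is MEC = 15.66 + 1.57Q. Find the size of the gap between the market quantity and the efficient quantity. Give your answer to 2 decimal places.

27.45 units

Market equilibrium (private): 6.24 + 1.07Q = 229.68 - 2.04Q → Q_m = 71.8457.
Social marginal cost = private MC + MEC = 21.90 + 2.64Q.
Set SMC = demand: 21.90 + 2.64Q = 229.68 - 2.04Q → Q* = 44.3974.
Gap = |71.8457 − 44.3974| = 27.4483.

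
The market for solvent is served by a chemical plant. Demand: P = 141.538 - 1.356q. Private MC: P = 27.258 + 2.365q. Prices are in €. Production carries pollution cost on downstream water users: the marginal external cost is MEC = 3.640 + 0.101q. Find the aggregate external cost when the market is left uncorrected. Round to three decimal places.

€159.426

Market equilibrium (private): 27.258 + 2.365q = 141.538 - 1.356q → q_m = 30.7122.
Total external cost = ∫₀^{q_m} (3.640 + 0.101q) dq = 3.640×30.7122 + ½×0.101×30.7122² = 159.4260.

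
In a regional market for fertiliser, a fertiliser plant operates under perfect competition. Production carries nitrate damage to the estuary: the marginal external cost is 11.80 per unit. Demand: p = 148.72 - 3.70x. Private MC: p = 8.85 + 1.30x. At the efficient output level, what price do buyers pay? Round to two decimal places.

P = 53.95

Social marginal cost = private MC + MEC = 20.65 + 1.30x.
Set SMC = demand: 20.65 + 1.30x = 148.72 - 3.70x → x* = 25.6140.
Consumer price on the demand curve at x*: 148.72 − 3.70×25.6140 = 53.9482.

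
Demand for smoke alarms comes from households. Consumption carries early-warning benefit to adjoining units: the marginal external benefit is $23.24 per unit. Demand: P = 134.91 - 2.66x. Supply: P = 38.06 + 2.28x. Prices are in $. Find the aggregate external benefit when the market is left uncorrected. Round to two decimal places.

Market equilibrium (private): 38.06 + 2.28x = 134.91 - 2.66x → x_m = 19.6053.
Total external benefit = MEB × x_m = 23.24 × 19.6053 = 455.6272.

$455.63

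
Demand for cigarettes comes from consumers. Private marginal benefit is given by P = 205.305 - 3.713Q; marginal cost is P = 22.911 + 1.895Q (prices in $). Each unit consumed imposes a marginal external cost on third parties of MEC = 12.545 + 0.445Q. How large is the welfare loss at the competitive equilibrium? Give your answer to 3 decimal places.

DWL = $60.299

Market equilibrium (private): 22.911 + 1.895Q = 205.305 - 3.713Q → Q_m = 32.5239.
Social marginal benefit = demand − MEC = 192.760 - 4.158Q.
Set SMB = MC: 192.760 - 4.158Q = 22.911 + 1.895Q → Q* = 28.0603.
Height of the DWL triangle at Q_m is MC(Q_m) − SMB(Q_m) = MEC(Q_m) = 27.0181.
DWL = ½ × 4.4636 × 27.0181 = 60.2990.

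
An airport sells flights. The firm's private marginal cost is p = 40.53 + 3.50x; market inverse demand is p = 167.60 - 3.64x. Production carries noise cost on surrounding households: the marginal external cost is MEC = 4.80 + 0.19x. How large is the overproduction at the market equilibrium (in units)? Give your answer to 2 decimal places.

Market equilibrium (private): 40.53 + 3.50x = 167.60 - 3.64x → x_m = 17.7969.
Social marginal cost = private MC + MEC = 45.33 + 3.69x.
Set SMC = demand: 45.33 + 3.69x = 167.60 - 3.64x → x* = 16.6808.
Gap = |17.7969 − 16.6808| = 1.1161.

1.12 units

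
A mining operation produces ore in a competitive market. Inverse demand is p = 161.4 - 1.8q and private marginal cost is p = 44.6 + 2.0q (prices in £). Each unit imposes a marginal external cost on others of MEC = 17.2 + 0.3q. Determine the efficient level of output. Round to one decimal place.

q* = 24.3

Social marginal cost = private MC + MEC = 61.8 + 2.3q.
Set SMC = demand: 61.8 + 2.3q = 161.4 - 1.8q → q* = 24.2927.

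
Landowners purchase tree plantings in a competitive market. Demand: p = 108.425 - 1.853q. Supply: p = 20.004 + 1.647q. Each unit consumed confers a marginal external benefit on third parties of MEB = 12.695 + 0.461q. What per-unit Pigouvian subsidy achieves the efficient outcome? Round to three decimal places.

Social marginal benefit = demand + MEB = 121.120 - 1.392q.
Set SMB = MC: 121.120 - 1.392q = 20.004 + 1.647q → q* = 33.2728.
The Pigouvian subsidy equals MEB at q*: 12.695 + 0.461×33.2728 = 28.0338.

subsidy = 28.034 per unit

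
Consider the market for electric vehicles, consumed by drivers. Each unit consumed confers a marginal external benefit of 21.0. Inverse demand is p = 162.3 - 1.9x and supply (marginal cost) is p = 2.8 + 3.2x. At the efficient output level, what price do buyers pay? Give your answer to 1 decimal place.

Social marginal benefit = demand + MEB = 183.3 - 1.9x.
Set SMB = MC: 183.3 - 1.9x = 2.8 + 3.2x → x* = 35.3922.
Consumer price on the demand curve at x*: 162.3 − 1.9×35.3922 = 95.0548.

P = 95.1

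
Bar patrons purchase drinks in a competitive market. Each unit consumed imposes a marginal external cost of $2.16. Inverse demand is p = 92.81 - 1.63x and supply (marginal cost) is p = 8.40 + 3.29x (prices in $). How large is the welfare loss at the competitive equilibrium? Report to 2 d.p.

Market equilibrium (private): 8.40 + 3.29x = 92.81 - 1.63x → x_m = 17.1565.
Social marginal benefit = demand − MEC = 90.65 - 1.63x.
Set SMB = MC: 90.65 - 1.63x = 8.40 + 3.29x → x* = 16.7175.
The loss is the area between SMB and MC from x* to x_m; with linear curves that's a triangle of height MEC(x_m).
DWL = ½ × 0.4390 × 2.1600 = 0.4741.

DWL = $0.47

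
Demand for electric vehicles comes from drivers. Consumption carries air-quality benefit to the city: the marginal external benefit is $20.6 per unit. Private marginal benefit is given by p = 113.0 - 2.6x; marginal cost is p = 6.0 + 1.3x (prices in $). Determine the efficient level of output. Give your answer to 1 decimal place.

x* = 32.7

Social marginal benefit = demand + MEB = 133.6 - 2.6x.
Set SMB = MC: 133.6 - 2.6x = 6.0 + 1.3x → x* = 32.7179.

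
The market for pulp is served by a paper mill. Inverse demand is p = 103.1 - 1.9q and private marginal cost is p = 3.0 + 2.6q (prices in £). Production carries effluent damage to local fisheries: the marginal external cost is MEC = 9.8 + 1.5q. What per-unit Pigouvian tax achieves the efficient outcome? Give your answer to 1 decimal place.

tax = £32.4 per unit

Social marginal cost = private MC + MEC = 12.8 + 4.1q.
Set SMC = demand: 12.8 + 4.1q = 103.1 - 1.9q → q* = 15.0500.
The Pigouvian tax equals MEC at q*: 9.8 + 1.5×15.0500 = 32.3750.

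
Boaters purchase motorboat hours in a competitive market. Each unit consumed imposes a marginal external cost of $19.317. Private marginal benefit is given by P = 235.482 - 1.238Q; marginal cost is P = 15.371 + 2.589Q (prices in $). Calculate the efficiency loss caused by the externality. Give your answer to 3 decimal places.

DWL = $48.752

Market equilibrium (private): 15.371 + 2.589Q = 235.482 - 1.238Q → Q_m = 57.5153.
Social marginal benefit = demand − MEC = 216.165 - 1.238Q.
Set SMB = MC: 216.165 - 1.238Q = 15.371 + 2.589Q → Q* = 52.4677.
Height of the DWL triangle at Q_m is MC(Q_m) − SMB(Q_m) = MEC(Q_m) = 19.3170.
DWL = ½ × 5.0476 × 19.3170 = 48.7522.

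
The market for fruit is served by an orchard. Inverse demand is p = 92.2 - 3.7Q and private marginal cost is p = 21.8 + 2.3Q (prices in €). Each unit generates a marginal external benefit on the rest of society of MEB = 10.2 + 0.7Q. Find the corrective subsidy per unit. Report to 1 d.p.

subsidy = €20.8 per unit

Social marginal cost = private MC − MEB = 11.6 + 1.6Q.
Set SMC = demand: 11.6 + 1.6Q = 92.2 - 3.7Q → Q* = 15.2075.
The Pigouvian subsidy equals MEB at Q*: 10.2 + 0.7×15.2075 = 20.8453.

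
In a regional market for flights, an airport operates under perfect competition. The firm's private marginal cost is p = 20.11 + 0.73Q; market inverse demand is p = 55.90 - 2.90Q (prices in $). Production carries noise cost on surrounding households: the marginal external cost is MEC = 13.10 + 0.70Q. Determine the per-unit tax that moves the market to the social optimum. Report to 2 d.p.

Social marginal cost = private MC + MEC = 33.21 + 1.43Q.
Set SMC = demand: 33.21 + 1.43Q = 55.90 - 2.90Q → Q* = 5.2402.
The Pigouvian tax equals MEC at Q*: 13.10 + 0.70×5.2402 = 16.7681.

tax = $16.77 per unit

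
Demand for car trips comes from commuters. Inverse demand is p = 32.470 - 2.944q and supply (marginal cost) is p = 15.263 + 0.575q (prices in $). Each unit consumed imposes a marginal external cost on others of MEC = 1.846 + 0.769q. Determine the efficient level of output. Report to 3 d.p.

Social marginal benefit = demand − MEC = 30.624 - 3.713q.
Set SMB = MC: 30.624 - 3.713q = 15.263 + 0.575q → q* = 3.5823.

q* = 3.582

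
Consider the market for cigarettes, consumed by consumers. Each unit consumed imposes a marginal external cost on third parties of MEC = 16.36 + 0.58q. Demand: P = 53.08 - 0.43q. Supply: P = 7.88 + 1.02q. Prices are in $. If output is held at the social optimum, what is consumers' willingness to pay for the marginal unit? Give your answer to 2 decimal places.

P = $46.97

Social marginal benefit = demand − MEC = 36.72 - 1.01q.
Set SMB = MC: 36.72 - 1.01q = 7.88 + 1.02q → q* = 14.2069.
Consumer price on the demand curve at q*: 53.08 − 0.43×14.2069 = 46.9710.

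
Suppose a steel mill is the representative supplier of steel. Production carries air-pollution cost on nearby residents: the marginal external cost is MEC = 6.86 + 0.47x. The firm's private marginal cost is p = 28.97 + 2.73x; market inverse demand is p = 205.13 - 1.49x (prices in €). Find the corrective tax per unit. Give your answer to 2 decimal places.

Social marginal cost = private MC + MEC = 35.83 + 3.20x.
Set SMC = demand: 35.83 + 3.20x = 205.13 - 1.49x → x* = 36.0981.
The Pigouvian tax equals MEC at x*: 6.86 + 0.47×36.0981 = 23.8261.

tax = €23.83 per unit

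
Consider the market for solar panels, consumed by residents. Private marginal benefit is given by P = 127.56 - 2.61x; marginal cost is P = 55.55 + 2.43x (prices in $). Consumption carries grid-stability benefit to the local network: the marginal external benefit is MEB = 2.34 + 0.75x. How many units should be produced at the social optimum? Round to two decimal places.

Social marginal benefit = demand + MEB = 129.90 - 1.86x.
Set SMB = MC: 129.90 - 1.86x = 55.55 + 2.43x → x* = 17.3310.

x* = 17.33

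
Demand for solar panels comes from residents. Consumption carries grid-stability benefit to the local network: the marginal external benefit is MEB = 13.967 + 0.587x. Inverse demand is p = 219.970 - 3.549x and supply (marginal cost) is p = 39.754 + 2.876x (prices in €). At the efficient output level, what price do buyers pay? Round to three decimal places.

P = €101.924

Social marginal benefit = demand + MEB = 233.937 - 2.962x.
Set SMB = MC: 233.937 - 2.962x = 39.754 + 2.876x → x* = 33.2619.
Consumer price on the demand curve at x*: 219.970 − 3.549×33.2619 = 101.9235.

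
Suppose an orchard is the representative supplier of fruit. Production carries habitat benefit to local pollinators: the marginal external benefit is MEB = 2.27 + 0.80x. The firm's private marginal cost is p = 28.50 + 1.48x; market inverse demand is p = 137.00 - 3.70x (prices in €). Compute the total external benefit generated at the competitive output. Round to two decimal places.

Market equilibrium (private): 28.50 + 1.48x = 137.00 - 3.70x → x_m = 20.9459.
Total external benefit = ∫₀^{x_m} (2.27 + 0.80x) dx = 2.27×20.9459 + ½×0.80×20.9459² = 223.0395.

€223.04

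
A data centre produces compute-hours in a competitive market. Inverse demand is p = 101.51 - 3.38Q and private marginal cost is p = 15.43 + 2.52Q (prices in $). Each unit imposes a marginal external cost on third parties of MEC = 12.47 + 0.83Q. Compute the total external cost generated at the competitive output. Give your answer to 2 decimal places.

Market equilibrium (private): 15.43 + 2.52Q = 101.51 - 3.38Q → Q_m = 14.5898.
Total external cost = ∫₀^{Q_m} (12.47 + 0.83Q) dQ = 12.47×14.5898 + ½×0.83×14.5898² = 270.2726.

$270.27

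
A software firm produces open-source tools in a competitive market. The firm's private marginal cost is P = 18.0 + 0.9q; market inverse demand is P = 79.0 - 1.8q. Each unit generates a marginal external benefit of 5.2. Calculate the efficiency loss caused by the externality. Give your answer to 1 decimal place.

DWL = 5.0

Market equilibrium (private): 18.0 + 0.9q = 79.0 - 1.8q → q_m = 22.5926.
Social marginal cost = private MC − MEB = 12.8 + 0.9q.
Set SMC = demand: 12.8 + 0.9q = 79.0 - 1.8q → q* = 24.5185.
The loss is the area between SMC and demand from q* to q_m; with linear curves that's a triangle of height MEB(q_m).
DWL = ½ × 1.9259 × 5.2000 = 5.0073.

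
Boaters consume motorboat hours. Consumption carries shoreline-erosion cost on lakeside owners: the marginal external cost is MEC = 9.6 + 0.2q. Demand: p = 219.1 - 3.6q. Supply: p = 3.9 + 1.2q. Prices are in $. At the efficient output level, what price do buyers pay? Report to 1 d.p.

Social marginal benefit = demand − MEC = 209.5 - 3.8q.
Set SMB = MC: 209.5 - 3.8q = 3.9 + 1.2q → q* = 41.1200.
Consumer price on the demand curve at q*: 219.1 − 3.6×41.1200 = 71.0680.

P = $71.1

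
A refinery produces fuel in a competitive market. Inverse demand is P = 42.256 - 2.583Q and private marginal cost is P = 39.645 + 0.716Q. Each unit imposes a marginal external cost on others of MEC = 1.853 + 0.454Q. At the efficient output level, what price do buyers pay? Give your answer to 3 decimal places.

P = 41.734

Social marginal cost = private MC + MEC = 41.498 + 1.170Q.
Set SMC = demand: 41.498 + 1.170Q = 42.256 - 2.583Q → Q* = 0.2020.
Consumer price on the demand curve at Q*: 42.256 − 2.583×0.2020 = 41.7342.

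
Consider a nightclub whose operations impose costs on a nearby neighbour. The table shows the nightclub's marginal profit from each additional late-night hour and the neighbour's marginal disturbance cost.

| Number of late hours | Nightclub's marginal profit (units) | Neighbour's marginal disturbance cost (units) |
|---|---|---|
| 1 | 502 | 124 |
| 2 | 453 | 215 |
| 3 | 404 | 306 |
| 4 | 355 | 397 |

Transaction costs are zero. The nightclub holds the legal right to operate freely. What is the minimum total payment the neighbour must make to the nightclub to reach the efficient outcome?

Left alone the nightclub would choose level 4 (marginal profit stays positive).
Efficient level: k* = 3 (marginal profit ≥ marginal disturbance cost through 3).
The neighbour must at least cover the nightclub's forgone profit from cutting 4→3: 355 = 355.

355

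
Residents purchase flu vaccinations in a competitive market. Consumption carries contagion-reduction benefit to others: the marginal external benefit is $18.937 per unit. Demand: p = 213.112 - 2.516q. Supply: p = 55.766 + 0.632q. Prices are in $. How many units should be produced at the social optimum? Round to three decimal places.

q* = 55.998

Social marginal benefit = demand + MEB = 232.049 - 2.516q.
Set SMB = MC: 232.049 - 2.516q = 55.766 + 0.632q → q* = 55.9984.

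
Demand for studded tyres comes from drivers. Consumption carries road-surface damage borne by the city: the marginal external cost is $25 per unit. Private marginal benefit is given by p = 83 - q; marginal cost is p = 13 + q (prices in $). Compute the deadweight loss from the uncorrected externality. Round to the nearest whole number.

Market equilibrium (private): 13 + q = 83 - q → q_m = 35.0000.
Social marginal benefit = demand − MEC = 58 - q.
Set SMB = MC: 58 - q = 13 + q → q* = 22.5000.
The welfare-loss triangle has base |q_m − q*| and height MEC(q_m) (the vertical gap between SMB and MC is zero at q* and MEC at q_m).
DWL = ½ × 12.5000 × 25.0000 = 156.2500.

DWL = $156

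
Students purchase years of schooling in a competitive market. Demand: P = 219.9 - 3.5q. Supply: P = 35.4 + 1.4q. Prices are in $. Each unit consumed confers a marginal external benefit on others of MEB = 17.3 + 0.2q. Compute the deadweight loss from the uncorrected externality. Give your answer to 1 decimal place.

Market equilibrium (private): 35.4 + 1.4q = 219.9 - 3.5q → q_m = 37.6531.
Social marginal benefit = demand + MEB = 237.2 - 3.3q.
Set SMB = MC: 237.2 - 3.3q = 35.4 + 1.4q → q* = 42.9362.
The loss is the area between SMB and MC from q* to q_m; with linear curves that's a triangle of height MEB(q_m).
DWL = ½ × 5.2831 × 24.8306 = 65.5913.

DWL = $65.6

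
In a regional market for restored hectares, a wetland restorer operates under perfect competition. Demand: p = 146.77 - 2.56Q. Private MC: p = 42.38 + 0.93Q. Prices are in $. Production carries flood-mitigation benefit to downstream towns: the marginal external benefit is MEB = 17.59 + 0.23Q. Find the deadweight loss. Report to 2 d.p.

DWL = $91.83

Market equilibrium (private): 42.38 + 0.93Q = 146.77 - 2.56Q → Q_m = 29.9112.
Social marginal cost = private MC − MEB = 24.79 + 0.70Q.
Set SMC = demand: 24.79 + 0.70Q = 146.77 - 2.56Q → Q* = 37.4172.
Between Q* and Q_m the wedge demand − SMC runs linearly from 0 to MEB(Q_m), so the loss is a triangle.
DWL = ½ × 7.5060 × 24.4696 = 91.8344.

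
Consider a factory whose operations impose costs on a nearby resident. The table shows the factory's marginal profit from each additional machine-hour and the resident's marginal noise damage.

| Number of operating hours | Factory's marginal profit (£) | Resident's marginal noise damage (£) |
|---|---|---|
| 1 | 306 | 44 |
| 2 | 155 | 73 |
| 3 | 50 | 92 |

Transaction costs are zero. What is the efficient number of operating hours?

2

Bargaining reaches the level where marginal profit last exceeds marginal noise damage.
That holds through level 2 (155 ≥ 73) but not at 3 (50 < 92).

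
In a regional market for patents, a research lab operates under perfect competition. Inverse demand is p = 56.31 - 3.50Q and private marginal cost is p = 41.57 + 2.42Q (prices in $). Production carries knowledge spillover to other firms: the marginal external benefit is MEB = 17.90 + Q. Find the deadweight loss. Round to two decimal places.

Market equilibrium (private): 41.57 + 2.42Q = 56.31 - 3.50Q → Q_m = 2.4899.
Social marginal cost = private MC − MEB = 23.67 + 1.42Q.
Set SMC = demand: 23.67 + 1.42Q = 56.31 - 3.50Q → Q* = 6.6341.
Height of the DWL triangle at Q_m is demand(Q_m) − SMC(Q_m) = MEB(Q_m) = 20.3899.
DWL = ½ × 4.1442 × 20.3899 = 42.2499.

DWL = $42.25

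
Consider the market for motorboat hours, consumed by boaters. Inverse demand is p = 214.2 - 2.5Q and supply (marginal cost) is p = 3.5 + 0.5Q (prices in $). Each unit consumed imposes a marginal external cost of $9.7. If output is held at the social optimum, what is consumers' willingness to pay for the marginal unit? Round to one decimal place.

P = $46.7

Social marginal benefit = demand − MEC = 204.5 - 2.5Q.
Set SMB = MC: 204.5 - 2.5Q = 3.5 + 0.5Q → Q* = 67.0000.
Consumer price on the demand curve at Q*: 214.2 − 2.5×67.0000 = 46.7000.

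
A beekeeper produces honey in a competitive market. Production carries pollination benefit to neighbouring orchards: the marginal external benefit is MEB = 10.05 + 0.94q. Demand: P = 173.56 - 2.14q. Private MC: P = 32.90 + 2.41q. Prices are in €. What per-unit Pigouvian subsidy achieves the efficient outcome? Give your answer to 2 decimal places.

subsidy = €49.29 per unit

Social marginal cost = private MC − MEB = 22.85 + 1.47q.
Set SMC = demand: 22.85 + 1.47q = 173.56 - 2.14q → q* = 41.7479.
The Pigouvian subsidy equals MEB at q*: 10.05 + 0.94×41.7479 = 49.2930.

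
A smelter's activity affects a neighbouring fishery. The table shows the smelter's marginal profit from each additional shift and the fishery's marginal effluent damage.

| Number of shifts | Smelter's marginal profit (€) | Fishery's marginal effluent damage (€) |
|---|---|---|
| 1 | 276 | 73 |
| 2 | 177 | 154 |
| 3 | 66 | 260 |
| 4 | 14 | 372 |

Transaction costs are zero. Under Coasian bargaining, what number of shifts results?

Bargaining reaches the level where marginal profit last exceeds marginal effluent damage.
That holds through level 2 (177 ≥ 154) but not at 3 (66 < 260).

2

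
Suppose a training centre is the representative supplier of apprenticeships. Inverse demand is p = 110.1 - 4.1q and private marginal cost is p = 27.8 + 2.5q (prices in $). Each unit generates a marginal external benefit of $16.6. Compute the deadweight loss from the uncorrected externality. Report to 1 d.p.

DWL = $20.9

Market equilibrium (private): 27.8 + 2.5q = 110.1 - 4.1q → q_m = 12.4697.
Social marginal cost = private MC − MEB = 11.2 + 2.5q.
Set SMC = demand: 11.2 + 2.5q = 110.1 - 4.1q → q* = 14.9848.
Height of the DWL triangle at q_m is demand(q_m) − SMC(q_m) = MEB(q_m) = 16.6000.
DWL = ½ × 2.5151 × 16.6000 = 20.8753.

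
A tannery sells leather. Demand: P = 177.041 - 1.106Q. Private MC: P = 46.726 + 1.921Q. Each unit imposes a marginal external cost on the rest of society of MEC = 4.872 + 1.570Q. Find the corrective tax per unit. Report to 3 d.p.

tax = 47.714 per unit

Social marginal cost = private MC + MEC = 51.598 + 3.491Q.
Set SMC = demand: 51.598 + 3.491Q = 177.041 - 1.106Q → Q* = 27.2880.
The Pigouvian tax equals MEC at Q*: 4.872 + 1.570×27.2880 = 47.7142.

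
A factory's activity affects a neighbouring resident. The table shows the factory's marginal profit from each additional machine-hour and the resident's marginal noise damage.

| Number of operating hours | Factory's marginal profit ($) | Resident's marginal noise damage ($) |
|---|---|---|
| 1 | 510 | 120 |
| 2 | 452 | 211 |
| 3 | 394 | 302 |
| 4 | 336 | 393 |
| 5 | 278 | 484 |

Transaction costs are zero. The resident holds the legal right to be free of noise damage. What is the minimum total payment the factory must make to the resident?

Efficient level: marginal profit ≥ marginal noise damage through level 3, so k* = 3.
With the resident holding the right, the factory must at least compensate total damage at k*: 120 + 211 + 302 = 633.

$633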